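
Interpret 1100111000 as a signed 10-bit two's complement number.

Binary: 1100111000
Sign bit: 1 (negative)
Invert: 0011000111
Add 1:  0011001000
Magnitude: 0011001000 = 128 + 64 + 8 = 200
Value: -200



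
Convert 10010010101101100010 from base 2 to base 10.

Sum of powers of 2 for each 1-bit:
2^1 + 2^5 + 2^6 + 2^8 + 2^9 + 2^11 + 2^13 + 2^16 + 2^19
= 2 + 32 + 64 + 256 + 512 + 2048 + 8192 + 65536 + 524288
= 600930



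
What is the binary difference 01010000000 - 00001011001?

Method 1 - Direct subtraction (column by column from the right: bit − bit − borrow-in; if negative, add 2 and borrow 1 from the next column):
borrow: 00011111110
        01010000000
-       00001011001
-------------------
        01000100111

Method 2 - Add two's complement:
Two's complement of 00001011001: invert → 11110100110, add 1 → 11110100111
  01010000000
+ 11110100111
-------------
 101000100111  (end carry out of the top bit = 1)
Discarding the end carry: 01000100111
Decimal check:
  01010000000 = 512 + 128 = 640
  00001011001 = 64 + 16 + 8 + 1 = 89
  640 - 89 = 551, and 01000100111 = 512 + 32 + 4 + 2 + 1 = 551 ✓



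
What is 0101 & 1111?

AND: 1 only when both bits are 1
  0101
& 1111
------
  0101
Decimal: 5 & 15 = 5



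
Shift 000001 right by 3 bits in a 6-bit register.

Original: 000001 (decimal 1)
Shift right by 3 positions
Drop the 3 low bits; fill with zeros on the left
Result: 000000 (decimal 0)
Equivalent: 1 >> 3 = 1 ÷ 2^3 = 0



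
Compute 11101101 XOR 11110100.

XOR: 1 when bits differ
  11101101
^ 11110100
----------
  00011001
Decimal: 237 ^ 244 = 25



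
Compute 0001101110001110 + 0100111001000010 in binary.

Add column by column from the right: bit + bit + carry-in; write the sum mod 2, carry 1 when the sum is 2 or 3.
carry:  0011110000011100
        0001101110001110
+       0100111001000010
------------------------
       00110100111010000
(the carry out of the leftmost column, 0, becomes the leading bit)
Decimal check:
  0001101110001110 = 4096 + 2048 + 512 + 256 + 128 + 8 + 4 + 2 = 7054
  0100111001000010 = 16384 + 2048 + 1024 + 512 + 64 + 2 = 20034
  7054 + 20034 = 27088, and 00110100111010000 = 16384 + 8192 + 2048 + 256 + 128 + 64 + 16 = 27088 ✓



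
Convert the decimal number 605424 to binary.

Using repeated division by 2:
605424 ÷ 2 = 302712 remainder 0
302712 ÷ 2 = 151356 remainder 0
151356 ÷ 2 = 75678 remainder 0
75678 ÷ 2 = 37839 remainder 0
37839 ÷ 2 = 18919 remainder 1
18919 ÷ 2 = 9459 remainder 1
9459 ÷ 2 = 4729 remainder 1
4729 ÷ 2 = 2364 remainder 1
2364 ÷ 2 = 1182 remainder 0
1182 ÷ 2 = 591 remainder 0
591 ÷ 2 = 295 remainder 1
295 ÷ 2 = 147 remainder 1
147 ÷ 2 = 73 remainder 1
73 ÷ 2 = 36 remainder 1
36 ÷ 2 = 18 remainder 0
18 ÷ 2 = 9 remainder 0
9 ÷ 2 = 4 remainder 1
4 ÷ 2 = 2 remainder 0
2 ÷ 2 = 1 remainder 0
1 ÷ 2 = 0 remainder 1
Reading remainders bottom to top: 10010011110011110000



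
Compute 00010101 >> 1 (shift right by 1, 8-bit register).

Original: 00010101 (decimal 21)
Shift right by 1 position
Drop the 1 low bit; fill with zero on the left
Result: 00001010 (decimal 10)
Equivalent: 21 >> 1 = 21 ÷ 2^1 = 10



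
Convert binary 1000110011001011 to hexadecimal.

Group into 4-bit nibbles from right:
  1000 = 8
  1100 = C
  1100 = C
  1011 = B
Result: 8CCB



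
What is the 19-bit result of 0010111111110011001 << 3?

Original: 0010111111110011001 (decimal 98201)
Shift left by 3 positions
Append 3 zeros on the right and drop the 3 high bits that overflow the 19-bit width
Result: 0111111110011001000 (decimal 261320)
Equivalent: 98201 << 3 = 98201 × 2^3 = 785608, truncated to 19 bits = 261320



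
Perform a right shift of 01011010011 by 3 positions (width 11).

Original: 01011010011 (decimal 723)
Shift right by 3 positions
Drop the 3 low bits; fill with zeros on the left
Result: 00001011010 (decimal 90)
Equivalent: 723 >> 3 = 723 ÷ 2^3 = 90



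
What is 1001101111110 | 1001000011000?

OR: 1 when either bit is 1
  1001101111110
| 1001000011000
---------------
  1001101111110
Decimal: 4990 | 4632 = 4990



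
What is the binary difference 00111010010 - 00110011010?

Method 1 - Direct subtraction (column by column from the right: bit − bit − borrow-in; if negative, add 2 and borrow 1 from the next column):
borrow: 00001110000
        00111010010
-       00110011010
-------------------
        00000111000

Method 2 - Add two's complement:
Two's complement of 00110011010: invert → 11001100101, add 1 → 11001100110
  00111010010
+ 11001100110
-------------
 100000111000  (end carry out of the top bit = 1)
Discarding the end carry: 00000111000
Decimal check:
  00111010010 = 256 + 128 + 64 + 16 + 2 = 466
  00110011010 = 256 + 128 + 16 + 8 + 2 = 410
  466 - 410 = 56, and 00000111000 = 32 + 16 + 8 = 56 ✓



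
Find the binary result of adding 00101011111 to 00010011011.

Add column by column from the right: bit + bit + carry-in; write the sum mod 2, carry 1 when the sum is 2 or 3.
carry:  00000111110
        00101011111
+       00010011011
-------------------
       000111111010
(the carry out of the leftmost column, 0, becomes the leading bit)
Decimal check:
  00101011111 = 256 + 64 + 16 + 8 + 4 + 2 + 1 = 351
  00010011011 = 128 + 16 + 8 + 2 + 1 = 155
  351 + 155 = 506, and 000111111010 = 256 + 128 + 64 + 32 + 16 + 8 + 2 = 506 ✓



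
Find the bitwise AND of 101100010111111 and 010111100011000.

AND: 1 only when both bits are 1
  101100010111111
& 010111100011000
-----------------
  000100000011000
Decimal: 22719 & 12056 = 2072



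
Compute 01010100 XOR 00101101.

XOR: 1 when bits differ
  01010100
^ 00101101
----------
  01111001
Decimal: 84 ^ 45 = 121



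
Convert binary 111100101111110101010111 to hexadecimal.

Group into 4-bit nibbles from right:
  1111 = F
  0010 = 2
  1111 = F
  1101 = D
  0101 = 5
  0111 = 7
Result: F2FD57



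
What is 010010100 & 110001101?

AND: 1 only when both bits are 1
  010010100
& 110001101
-----------
  010000100
Decimal: 148 & 397 = 132



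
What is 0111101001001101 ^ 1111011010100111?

XOR: 1 when bits differ
  0111101001001101
^ 1111011010100111
------------------
  1000110011101010
Decimal: 31309 ^ 63143 = 36074



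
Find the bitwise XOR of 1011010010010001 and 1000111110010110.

XOR: 1 when bits differ
  1011010010010001
^ 1000111110010110
------------------
  0011101100000111
Decimal: 46225 ^ 36758 = 15111



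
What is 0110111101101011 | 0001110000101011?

OR: 1 when either bit is 1
  0110111101101011
| 0001110000101011
------------------
  0111111101101011
Decimal: 28523 | 7211 = 32619



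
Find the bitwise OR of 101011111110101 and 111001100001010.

OR: 1 when either bit is 1
  101011111110101
| 111001100001010
-----------------
  111011111111111
Decimal: 22517 | 29450 = 30719



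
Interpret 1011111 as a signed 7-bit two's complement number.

Binary: 1011111
Sign bit: 1 (negative)
Invert: 0100000
Add 1:  0100001
Magnitude: 0100001 = 32 + 1 = 33
Value: -33



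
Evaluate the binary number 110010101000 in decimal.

Sum of powers of 2 for each 1-bit:
2^3 + 2^5 + 2^7 + 2^10 + 2^11
= 8 + 32 + 128 + 1024 + 2048
= 3240



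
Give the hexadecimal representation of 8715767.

Using repeated division by 16 (digits 10–15 are A–F):
8715767 ÷ 16 = 544735 remainder 7
544735 ÷ 16 = 34045 remainder 15 (F)
34045 ÷ 16 = 2127 remainder 13 (D)
2127 ÷ 16 = 132 remainder 15 (F)
132 ÷ 16 = 8 remainder 4
8 ÷ 16 = 0 remainder 8
Reading remainders bottom to top: 84FDF7



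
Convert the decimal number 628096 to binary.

Using repeated division by 2:
628096 ÷ 2 = 314048 remainder 0
314048 ÷ 2 = 157024 remainder 0
157024 ÷ 2 = 78512 remainder 0
78512 ÷ 2 = 39256 remainder 0
39256 ÷ 2 = 19628 remainder 0
19628 ÷ 2 = 9814 remainder 0
9814 ÷ 2 = 4907 remainder 0
4907 ÷ 2 = 2453 remainder 1
2453 ÷ 2 = 1226 remainder 1
1226 ÷ 2 = 613 remainder 0
613 ÷ 2 = 306 remainder 1
306 ÷ 2 = 153 remainder 0
153 ÷ 2 = 76 remainder 1
76 ÷ 2 = 38 remainder 0
38 ÷ 2 = 19 remainder 0
19 ÷ 2 = 9 remainder 1
9 ÷ 2 = 4 remainder 1
4 ÷ 2 = 2 remainder 0
2 ÷ 2 = 1 remainder 0
1 ÷ 2 = 0 remainder 1
Reading remainders bottom to top: 10011001010110000000



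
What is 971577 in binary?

Using repeated division by 2:
971577 ÷ 2 = 485788 remainder 1
485788 ÷ 2 = 242894 remainder 0
242894 ÷ 2 = 121447 remainder 0
121447 ÷ 2 = 60723 remainder 1
60723 ÷ 2 = 30361 remainder 1
30361 ÷ 2 = 15180 remainder 1
15180 ÷ 2 = 7590 remainder 0
7590 ÷ 2 = 3795 remainder 0
3795 ÷ 2 = 1897 remainder 1
1897 ÷ 2 = 948 remainder 1
948 ÷ 2 = 474 remainder 0
474 ÷ 2 = 237 remainder 0
237 ÷ 2 = 118 remainder 1
118 ÷ 2 = 59 remainder 0
59 ÷ 2 = 29 remainder 1
29 ÷ 2 = 14 remainder 1
14 ÷ 2 = 7 remainder 0
7 ÷ 2 = 3 remainder 1
3 ÷ 2 = 1 remainder 1
1 ÷ 2 = 0 remainder 1
Reading remainders bottom to top: 11101101001100111001



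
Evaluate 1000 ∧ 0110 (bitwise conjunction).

AND: 1 only when both bits are 1
  1000
& 0110
------
  0000
Decimal: 8 & 6 = 0



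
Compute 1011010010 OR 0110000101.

OR: 1 when either bit is 1
  1011010010
| 0110000101
------------
  1111010111
Decimal: 722 | 389 = 983



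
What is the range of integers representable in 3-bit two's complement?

For 3-bit two's complement:
Minimum: -2^2 = -4
Maximum: 2^2 - 1 = 3



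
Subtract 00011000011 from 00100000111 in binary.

Method 1 - Direct subtraction (column by column from the right: bit − bit − borrow-in; if negative, add 2 and borrow 1 from the next column):
borrow: 00110000000
        00100000111
-       00011000011
-------------------
        00001000100

Method 2 - Add two's complement:
Two's complement of 00011000011: invert → 11100111100, add 1 → 11100111101
  00100000111
+ 11100111101
-------------
 100001000100  (end carry out of the top bit = 1)
Discarding the end carry: 00001000100
Decimal check:
  00100000111 = 256 + 4 + 2 + 1 = 263
  00011000011 = 128 + 64 + 2 + 1 = 195
  263 - 195 = 68, and 00001000100 = 64 + 4 = 68 ✓



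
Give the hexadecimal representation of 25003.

Using repeated division by 16 (digits 10–15 are A–F):
25003 ÷ 16 = 1562 remainder 11 (B)
1562 ÷ 16 = 97 remainder 10 (A)
97 ÷ 16 = 6 remainder 1
6 ÷ 16 = 0 remainder 6
Reading remainders bottom to top: 61AB



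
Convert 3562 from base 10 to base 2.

Using repeated division by 2:
3562 ÷ 2 = 1781 remainder 0
1781 ÷ 2 = 890 remainder 1
890 ÷ 2 = 445 remainder 0
445 ÷ 2 = 222 remainder 1
222 ÷ 2 = 111 remainder 0
111 ÷ 2 = 55 remainder 1
55 ÷ 2 = 27 remainder 1
27 ÷ 2 = 13 remainder 1
13 ÷ 2 = 6 remainder 1
6 ÷ 2 = 3 remainder 0
3 ÷ 2 = 1 remainder 1
1 ÷ 2 = 0 remainder 1
Reading remainders bottom to top: 110111101010



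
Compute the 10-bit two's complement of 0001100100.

Original: 0001100100
Step 1 - Invert all bits: 1110011011
Step 2 - Add 1: 1110011100
Verification: 0001100100 + 1110011100 = 10000000000; discarding the end carry (carry out of the top bit) leaves the 10-bit value 0000000000, as required for x + (-x)



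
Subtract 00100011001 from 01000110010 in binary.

Method 1 - Direct subtraction (column by column from the right: bit − bit − borrow-in; if negative, add 2 and borrow 1 from the next column):
borrow: 01000110010
        01000110010
-       00100011001
-------------------
        00100011001

Method 2 - Add two's complement:
Two's complement of 00100011001: invert → 11011100110, add 1 → 11011100111
  01000110010
+ 11011100111
-------------
 100100011001  (end carry out of the top bit = 1)
Discarding the end carry: 00100011001
Decimal check:
  01000110010 = 512 + 32 + 16 + 2 = 562
  00100011001 = 256 + 16 + 8 + 1 = 281
  562 - 281 = 281, and 00100011001 = 256 + 16 + 8 + 1 = 281 ✓



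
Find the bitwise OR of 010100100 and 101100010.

OR: 1 when either bit is 1
  010100100
| 101100010
-----------
  111100110
Decimal: 164 | 354 = 486



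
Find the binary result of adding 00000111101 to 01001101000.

Add column by column from the right: bit + bit + carry-in; write the sum mod 2, carry 1 when the sum is 2 or 3.
carry:  00011110000
        00000111101
+       01001101000
-------------------
       001010100101
(the carry out of the leftmost column, 0, becomes the leading bit)
Decimal check:
  00000111101 = 32 + 16 + 8 + 4 + 1 = 61
  01001101000 = 512 + 64 + 32 + 8 = 616
  61 + 616 = 677, and 001010100101 = 512 + 128 + 32 + 4 + 1 = 677 ✓



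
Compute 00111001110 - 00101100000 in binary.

Method 1 - Direct subtraction (column by column from the right: bit − bit − borrow-in; if negative, add 2 and borrow 1 from the next column):
borrow: 00011000000
        00111001110
-       00101100000
-------------------
        00001101110

Method 2 - Add two's complement:
Two's complement of 00101100000: invert → 11010011111, add 1 → 11010100000
  00111001110
+ 11010100000
-------------
 100001101110  (end carry out of the top bit = 1)
Discarding the end carry: 00001101110
Decimal check:
  00111001110 = 256 + 128 + 64 + 8 + 4 + 2 = 462
  00101100000 = 256 + 64 + 32 = 352
  462 - 352 = 110, and 00001101110 = 64 + 32 + 8 + 4 + 2 = 110 ✓



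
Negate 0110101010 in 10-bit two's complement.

Original: 0110101010
Step 1 - Invert all bits: 1001010101
Step 2 - Add 1: 1001010110
Verification: 0110101010 + 1001010110 = 10000000000; discarding the end carry (carry out of the top bit) leaves the 10-bit value 0000000000, as required for x + (-x)



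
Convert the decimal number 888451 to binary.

Using repeated division by 2:
888451 ÷ 2 = 444225 remainder 1
444225 ÷ 2 = 222112 remainder 1
222112 ÷ 2 = 111056 remainder 0
111056 ÷ 2 = 55528 remainder 0
55528 ÷ 2 = 27764 remainder 0
27764 ÷ 2 = 13882 remainder 0
13882 ÷ 2 = 6941 remainder 0
6941 ÷ 2 = 3470 remainder 1
3470 ÷ 2 = 1735 remainder 0
1735 ÷ 2 = 867 remainder 1
867 ÷ 2 = 433 remainder 1
433 ÷ 2 = 216 remainder 1
216 ÷ 2 = 108 remainder 0
108 ÷ 2 = 54 remainder 0
54 ÷ 2 = 27 remainder 0
27 ÷ 2 = 13 remainder 1
13 ÷ 2 = 6 remainder 1
6 ÷ 2 = 3 remainder 0
3 ÷ 2 = 1 remainder 1
1 ÷ 2 = 0 remainder 1
Reading remainders bottom to top: 11011000111010000011



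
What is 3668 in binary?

Using repeated division by 2:
3668 ÷ 2 = 1834 remainder 0
1834 ÷ 2 = 917 remainder 0
917 ÷ 2 = 458 remainder 1
458 ÷ 2 = 229 remainder 0
229 ÷ 2 = 114 remainder 1
114 ÷ 2 = 57 remainder 0
57 ÷ 2 = 28 remainder 1
28 ÷ 2 = 14 remainder 0
14 ÷ 2 = 7 remainder 0
7 ÷ 2 = 3 remainder 1
3 ÷ 2 = 1 remainder 1
1 ÷ 2 = 0 remainder 1
Reading remainders bottom to top: 111001010100



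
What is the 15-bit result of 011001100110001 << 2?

Original: 011001100110001 (decimal 13105)
Shift left by 2 positions
Append 2 zeros on the right and drop the 2 high bits that overflow the 15-bit width
Result: 100110011000100 (decimal 19652)
Equivalent: 13105 << 2 = 13105 × 2^2 = 52420, truncated to 15 bits = 19652



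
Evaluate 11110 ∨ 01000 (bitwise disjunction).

OR: 1 when either bit is 1
  11110
| 01000
-------
  11110
Decimal: 30 | 8 = 30



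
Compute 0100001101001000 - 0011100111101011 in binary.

Method 1 - Direct subtraction (column by column from the right: bit − bit − borrow-in; if negative, add 2 and borrow 1 from the next column):
borrow: 0111001111111110
        0100001101001000
-       0011100111101011
------------------------
        0000100101011101

Method 2 - Add two's complement:
Two's complement of 0011100111101011: invert → 1100011000010100, add 1 → 1100011000010101
  0100001101001000
+ 1100011000010101
------------------
 10000100101011101  (end carry out of the top bit = 1)
Discarding the end carry: 0000100101011101
Decimal check:
  0100001101001000 = 16384 + 512 + 256 + 64 + 8 = 17224
  0011100111101011 = 8192 + 4096 + 2048 + 256 + 128 + 64 + 32 + 8 + 2 + 1 = 14827
  17224 - 14827 = 2397, and 0000100101011101 = 2048 + 256 + 64 + 16 + 8 + 4 + 1 = 2397 ✓



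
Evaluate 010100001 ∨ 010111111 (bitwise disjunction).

OR: 1 when either bit is 1
  010100001
| 010111111
-----------
  010111111
Decimal: 161 | 191 = 191



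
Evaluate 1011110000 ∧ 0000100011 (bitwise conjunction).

AND: 1 only when both bits are 1
  1011110000
& 0000100011
------------
  0000100000
Decimal: 752 & 35 = 32



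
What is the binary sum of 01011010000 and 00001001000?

Add column by column from the right: bit + bit + carry-in; write the sum mod 2, carry 1 when the sum is 2 or 3.
carry:  00110000000
        01011010000
+       00001001000
-------------------
       001100011000
(the carry out of the leftmost column, 0, becomes the leading bit)
Decimal check:
  01011010000 = 512 + 128 + 64 + 16 = 720
  00001001000 = 64 + 8 = 72
  720 + 72 = 792, and 001100011000 = 512 + 256 + 16 + 8 = 792 ✓



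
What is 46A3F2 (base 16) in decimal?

Expand by place value (powers of 16):
Digit values: A = 10, F = 15
46A3F2 = 4 × 16^5 + 6 × 16^4 + 10 × 16^3 + 3 × 16^2 + 15 × 16^1 + 2 × 16^0
= 4 × 1048576 + 6 × 65536 + 10 × 4096 + 3 × 256 + 15 × 16 + 2 × 1
= 4194304 + 393216 + 40960 + 768 + 240 + 2
= 4629490



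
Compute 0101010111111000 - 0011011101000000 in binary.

Method 1 - Direct subtraction (column by column from the right: bit − bit − borrow-in; if negative, add 2 and borrow 1 from the next column):
borrow: 0111110000000000
        0101010111111000
-       0011011101000000
------------------------
        0001111010111000

Method 2 - Add two's complement:
Two's complement of 0011011101000000: invert → 1100100010111111, add 1 → 1100100011000000
  0101010111111000
+ 1100100011000000
------------------
 10001111010111000  (end carry out of the top bit = 1)
Discarding the end carry: 0001111010111000
Decimal check:
  0101010111111000 = 16384 + 4096 + 1024 + 256 + 128 + 64 + 32 + 16 + 8 = 22008
  0011011101000000 = 8192 + 4096 + 1024 + 512 + 256 + 64 = 14144
  22008 - 14144 = 7864, and 0001111010111000 = 4096 + 2048 + 1024 + 512 + 128 + 32 + 16 + 8 = 7864 ✓



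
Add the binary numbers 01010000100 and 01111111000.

Add column by column from the right: bit + bit + carry-in; write the sum mod 2, carry 1 when the sum is 2 or 3.
carry:  11100000000
        01010000100
+       01111111000
-------------------
       011001111100
(the carry out of the leftmost column, 0, becomes the leading bit)
Decimal check:
  01010000100 = 512 + 128 + 4 = 644
  01111111000 = 512 + 256 + 128 + 64 + 32 + 16 + 8 = 1016
  644 + 1016 = 1660, and 011001111100 = 1024 + 512 + 64 + 32 + 16 + 8 + 4 = 1660 ✓



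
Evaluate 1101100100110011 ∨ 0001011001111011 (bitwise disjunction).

OR: 1 when either bit is 1
  1101100100110011
| 0001011001111011
------------------
  1101111101111011
Decimal: 55603 | 5755 = 57211



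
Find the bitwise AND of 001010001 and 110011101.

AND: 1 only when both bits are 1
  001010001
& 110011101
-----------
  000010001
Decimal: 81 & 413 = 17



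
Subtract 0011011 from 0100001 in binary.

Method 1 - Direct subtraction (column by column from the right: bit − bit − borrow-in; if negative, add 2 and borrow 1 from the next column):
borrow: 0111100
        0100001
-       0011011
---------------
        0000110

Method 2 - Add two's complement:
Two's complement of 0011011: invert → 1100100, add 1 → 1100101
  0100001
+ 1100101
---------
 10000110  (end carry out of the top bit = 1)
Discarding the end carry: 0000110
Decimal check:
  0100001 = 32 + 1 = 33
  0011011 = 16 + 8 + 2 + 1 = 27
  33 - 27 = 6, and 0000110 = 4 + 2 = 6 ✓



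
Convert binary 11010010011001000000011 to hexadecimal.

Group into 4-bit nibbles from right:
  0110 = 6
  1001 = 9
  0011 = 3
  0010 = 2
  0000 = 0
  0011 = 3
Result: 693203



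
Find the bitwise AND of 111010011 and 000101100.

AND: 1 only when both bits are 1
  111010011
& 000101100
-----------
  000000000
Decimal: 467 & 44 = 0



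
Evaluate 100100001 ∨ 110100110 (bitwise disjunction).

OR: 1 when either bit is 1
  100100001
| 110100110
-----------
  110100111
Decimal: 289 | 422 = 423



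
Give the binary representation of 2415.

Using repeated division by 2:
2415 ÷ 2 = 1207 remainder 1
1207 ÷ 2 = 603 remainder 1
603 ÷ 2 = 301 remainder 1
301 ÷ 2 = 150 remainder 1
150 ÷ 2 = 75 remainder 0
75 ÷ 2 = 37 remainder 1
37 ÷ 2 = 18 remainder 1
18 ÷ 2 = 9 remainder 0
9 ÷ 2 = 4 remainder 1
4 ÷ 2 = 2 remainder 0
2 ÷ 2 = 1 remainder 0
1 ÷ 2 = 0 remainder 1
Reading remainders bottom to top: 100101101111



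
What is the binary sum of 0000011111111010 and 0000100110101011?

Add column by column from the right: bit + bit + carry-in; write the sum mod 2, carry 1 when the sum is 2 or 3.
carry:  0001111111110100
        0000011111111010
+       0000100110101011
------------------------
       00001000110100101
(the carry out of the leftmost column, 0, becomes the leading bit)
Decimal check:
  0000011111111010 = 1024 + 512 + 256 + 128 + 64 + 32 + 16 + 8 + 2 = 2042
  0000100110101011 = 2048 + 256 + 128 + 32 + 8 + 2 + 1 = 2475
  2042 + 2475 = 4517, and 00001000110100101 = 4096 + 256 + 128 + 32 + 4 + 1 = 4517 ✓



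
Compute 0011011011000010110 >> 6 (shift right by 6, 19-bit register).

Original: 0011011011000010110 (decimal 112150)
Shift right by 6 positions
Drop the 6 low bits; fill with zeros on the left
Result: 0000000011011011000 (decimal 1752)
Equivalent: 112150 >> 6 = 112150 ÷ 2^6 = 1752



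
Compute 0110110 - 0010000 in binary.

Method 1 - Direct subtraction (column by column from the right: bit − bit − borrow-in; if negative, add 2 and borrow 1 from the next column):
borrow: 0000000
        0110110
-       0010000
---------------
        0100110

Method 2 - Add two's complement:
Two's complement of 0010000: invert → 1101111, add 1 → 1110000
  0110110
+ 1110000
---------
 10100110  (end carry out of the top bit = 1)
Discarding the end carry: 0100110
Decimal check:
  0110110 = 32 + 16 + 4 + 2 = 54
  0010000 = 16
  54 - 16 = 38, and 0100110 = 32 + 4 + 2 = 38 ✓



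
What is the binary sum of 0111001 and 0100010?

Add column by column from the right: bit + bit + carry-in; write the sum mod 2, carry 1 when the sum is 2 or 3.
carry:  1000000
        0111001
+       0100010
---------------
       01011011
(the carry out of the leftmost column, 0, becomes the leading bit)
Decimal check:
  0111001 = 32 + 16 + 8 + 1 = 57
  0100010 = 32 + 2 = 34
  57 + 34 = 91, and 01011011 = 64 + 16 + 8 + 2 + 1 = 91 ✓



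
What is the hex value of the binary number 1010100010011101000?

Group into 4-bit nibbles from right:
  0101 = 5
  0100 = 4
  0100 = 4
  1110 = E
  1000 = 8
Result: 544E8



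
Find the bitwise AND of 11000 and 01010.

AND: 1 only when both bits are 1
  11000
& 01010
-------
  01000
Decimal: 24 & 10 = 8



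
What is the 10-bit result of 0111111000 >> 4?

Original: 0111111000 (decimal 504)
Shift right by 4 positions
Drop the 4 low bits; fill with zeros on the left
Result: 0000011111 (decimal 31)
Equivalent: 504 >> 4 = 504 ÷ 2^4 = 31



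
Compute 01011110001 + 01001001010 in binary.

Add column by column from the right: bit + bit + carry-in; write the sum mod 2, carry 1 when the sum is 2 or 3.
carry:  10110000000
        01011110001
+       01001001010
-------------------
       010100111011
(the carry out of the leftmost column, 0, becomes the leading bit)
Decimal check:
  01011110001 = 512 + 128 + 64 + 32 + 16 + 1 = 753
  01001001010 = 512 + 64 + 8 + 2 = 586
  753 + 586 = 1339, and 010100111011 = 1024 + 256 + 32 + 16 + 8 + 2 + 1 = 1339 ✓



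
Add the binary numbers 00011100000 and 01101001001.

Add column by column from the right: bit + bit + carry-in; write the sum mod 2, carry 1 when the sum is 2 or 3.
carry:  11110000000
        00011100000
+       01101001001
-------------------
       010000101001
(the carry out of the leftmost column, 0, becomes the leading bit)
Decimal check:
  00011100000 = 128 + 64 + 32 = 224
  01101001001 = 512 + 256 + 64 + 8 + 1 = 841
  224 + 841 = 1065, and 010000101001 = 1024 + 32 + 8 + 1 = 1065 ✓



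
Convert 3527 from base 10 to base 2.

Using repeated division by 2:
3527 ÷ 2 = 1763 remainder 1
1763 ÷ 2 = 881 remainder 1
881 ÷ 2 = 440 remainder 1
440 ÷ 2 = 220 remainder 0
220 ÷ 2 = 110 remainder 0
110 ÷ 2 = 55 remainder 0
55 ÷ 2 = 27 remainder 1
27 ÷ 2 = 13 remainder 1
13 ÷ 2 = 6 remainder 1
6 ÷ 2 = 3 remainder 0
3 ÷ 2 = 1 remainder 1
1 ÷ 2 = 0 remainder 1
Reading remainders bottom to top: 110111000111



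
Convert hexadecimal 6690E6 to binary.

Convert each hex digit to 4 bits:
  6 = 0110
  6 = 0110
  9 = 1001
  0 = 0000
  E = 1110
  6 = 0110
Concatenate: 011001101001000011100110



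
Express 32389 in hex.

Using repeated division by 16 (digits 10–15 are A–F):
32389 ÷ 16 = 2024 remainder 5
2024 ÷ 16 = 126 remainder 8
126 ÷ 16 = 7 remainder 14 (E)
7 ÷ 16 = 0 remainder 7
Reading remainders bottom to top: 7E85



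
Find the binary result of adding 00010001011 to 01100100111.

Add column by column from the right: bit + bit + carry-in; write the sum mod 2, carry 1 when the sum is 2 or 3.
carry:  00000011110
        00010001011
+       01100100111
-------------------
       001110110010
(the carry out of the leftmost column, 0, becomes the leading bit)
Decimal check:
  00010001011 = 128 + 8 + 2 + 1 = 139
  01100100111 = 512 + 256 + 32 + 4 + 2 + 1 = 807
  139 + 807 = 946, and 001110110010 = 512 + 256 + 128 + 32 + 16 + 2 = 946 ✓



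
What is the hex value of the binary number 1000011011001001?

Group into 4-bit nibbles from right:
  1000 = 8
  0110 = 6
  1100 = C
  1001 = 9
Result: 86C9



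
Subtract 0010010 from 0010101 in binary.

Method 1 - Direct subtraction (column by column from the right: bit − bit − borrow-in; if negative, add 2 and borrow 1 from the next column):
borrow: 0000100
        0010101
-       0010010
---------------
        0000011

Method 2 - Add two's complement:
Two's complement of 0010010: invert → 1101101, add 1 → 1101110
  0010101
+ 1101110
---------
 10000011  (end carry out of the top bit = 1)
Discarding the end carry: 0000011
Decimal check:
  0010101 = 16 + 4 + 1 = 21
  0010010 = 16 + 2 = 18
  21 - 18 = 3, and 0000011 = 2 + 1 = 3 ✓



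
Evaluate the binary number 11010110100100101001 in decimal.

Sum of powers of 2 for each 1-bit:
2^0 + 2^3 + 2^5 + 2^8 + 2^11 + 2^13 + 2^14 + 2^16 + 2^18 + 2^19
= 1 + 8 + 32 + 256 + 2048 + 8192 + 16384 + 65536 + 262144 + 524288
= 878889



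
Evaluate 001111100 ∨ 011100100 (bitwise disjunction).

OR: 1 when either bit is 1
  001111100
| 011100100
-----------
  011111100
Decimal: 124 | 228 = 252



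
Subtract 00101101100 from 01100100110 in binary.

Method 1 - Direct subtraction (column by column from the right: bit − bit − borrow-in; if negative, add 2 and borrow 1 from the next column):
borrow: 01111110000
        01100100110
-       00101101100
-------------------
        00110111010

Method 2 - Add two's complement:
Two's complement of 00101101100: invert → 11010010011, add 1 → 11010010100
  01100100110
+ 11010010100
-------------
 100110111010  (end carry out of the top bit = 1)
Discarding the end carry: 00110111010
Decimal check:
  01100100110 = 512 + 256 + 32 + 4 + 2 = 806
  00101101100 = 256 + 64 + 32 + 8 + 4 = 364
  806 - 364 = 442, and 00110111010 = 256 + 128 + 32 + 16 + 8 + 2 = 442 ✓



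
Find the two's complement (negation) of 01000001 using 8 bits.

Original: 01000001
Step 1 - Invert all bits: 10111110
Step 2 - Add 1: 10111111
Verification: 01000001 + 10111111 = 100000000; discarding the end carry (carry out of the top bit) leaves the 8-bit value 00000000, as required for x + (-x)



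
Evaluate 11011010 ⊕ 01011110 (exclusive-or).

XOR: 1 when bits differ
  11011010
^ 01011110
----------
  10000100
Decimal: 218 ^ 94 = 132



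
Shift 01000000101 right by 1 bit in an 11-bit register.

Original: 01000000101 (decimal 517)
Shift right by 1 position
Drop the 1 low bit; fill with zero on the left
Result: 00100000010 (decimal 258)
Equivalent: 517 >> 1 = 517 ÷ 2^1 = 258



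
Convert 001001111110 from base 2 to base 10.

Sum of powers of 2 for each 1-bit:
2^1 + 2^2 + 2^3 + 2^4 + 2^5 + 2^6 + 2^9
= 2 + 4 + 8 + 16 + 32 + 64 + 512
= 638



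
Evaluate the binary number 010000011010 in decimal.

Sum of powers of 2 for each 1-bit:
2^1 + 2^3 + 2^4 + 2^10
= 2 + 8 + 16 + 1024
= 1050



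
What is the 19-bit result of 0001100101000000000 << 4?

Original: 0001100101000000000 (decimal 51712)
Shift left by 4 positions
Append 4 zeros on the right and drop the 4 high bits that overflow the 19-bit width
Result: 1001010000000000000 (decimal 303104)
Equivalent: 51712 << 4 = 51712 × 2^4 = 827392, truncated to 19 bits = 303104



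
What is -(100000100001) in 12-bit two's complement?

Original (sign bit 1, negative): 100000100001
Step 1 - Invert all bits: 011111011110
Step 2 - Add 1: 011111011111
Verification: 100000100001 + 011111011111 = 1000000000000; discarding the end carry (carry out of the top bit) leaves the 12-bit value 000000000000, as required for x + (-x)



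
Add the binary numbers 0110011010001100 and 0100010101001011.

Add column by column from the right: bit + bit + carry-in; write the sum mod 2, carry 1 when the sum is 2 or 3.
carry:  1000100000010000
        0110011010001100
+       0100010101001011
------------------------
       01010101111010111
(the carry out of the leftmost column, 0, becomes the leading bit)
Decimal check:
  0110011010001100 = 16384 + 8192 + 1024 + 512 + 128 + 8 + 4 = 26252
  0100010101001011 = 16384 + 1024 + 256 + 64 + 8 + 2 + 1 = 17739
  26252 + 17739 = 43991, and 01010101111010111 = 32768 + 8192 + 2048 + 512 + 256 + 128 + 64 + 16 + 4 + 2 + 1 = 43991 ✓



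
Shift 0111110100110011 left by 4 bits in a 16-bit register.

Original: 0111110100110011 (decimal 32051)
Shift left by 4 positions
Append 4 zeros on the right and drop the 4 high bits that overflow the 16-bit width
Result: 1101001100110000 (decimal 54064)
Equivalent: 32051 << 4 = 32051 × 2^4 = 512816, truncated to 16 bits = 54064



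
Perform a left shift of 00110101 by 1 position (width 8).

Original: 00110101 (decimal 53)
Shift left by 1 position
Append 1 zero on the right
Result: 01101010 (decimal 106)
Equivalent: 53 << 1 = 53 × 2^1 = 106



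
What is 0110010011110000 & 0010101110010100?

AND: 1 only when both bits are 1
  0110010011110000
& 0010101110010100
------------------
  0010000010010000
Decimal: 25840 & 11156 = 8336



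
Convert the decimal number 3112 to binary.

Using repeated division by 2:
3112 ÷ 2 = 1556 remainder 0
1556 ÷ 2 = 778 remainder 0
778 ÷ 2 = 389 remainder 0
389 ÷ 2 = 194 remainder 1
194 ÷ 2 = 97 remainder 0
97 ÷ 2 = 48 remainder 1
48 ÷ 2 = 24 remainder 0
24 ÷ 2 = 12 remainder 0
12 ÷ 2 = 6 remainder 0
6 ÷ 2 = 3 remainder 0
3 ÷ 2 = 1 remainder 1
1 ÷ 2 = 0 remainder 1
Reading remainders bottom to top: 110000101000



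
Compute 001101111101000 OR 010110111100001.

OR: 1 when either bit is 1
  001101111101000
| 010110111100001
-----------------
  011111111101001
Decimal: 7144 | 11745 = 16361



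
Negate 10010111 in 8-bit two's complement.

Original (sign bit 1, negative): 10010111
Step 1 - Invert all bits: 01101000
Step 2 - Add 1: 01101001
Verification: 10010111 + 01101001 = 100000000; discarding the end carry (carry out of the top bit) leaves the 8-bit value 00000000, as required for x + (-x)



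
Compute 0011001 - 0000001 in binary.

Method 1 - Direct subtraction (column by column from the right: bit − bit − borrow-in; if negative, add 2 and borrow 1 from the next column):
borrow: 0000000
        0011001
-       0000001
---------------
        0011000

Method 2 - Add two's complement:
Two's complement of 0000001: invert → 1111110, add 1 → 1111111
  0011001
+ 1111111
---------
 10011000  (end carry out of the top bit = 1)
Discarding the end carry: 0011000
Decimal check:
  0011001 = 16 + 8 + 1 = 25
  0000001 = 1
  25 - 1 = 24, and 0011000 = 16 + 8 = 24 ✓



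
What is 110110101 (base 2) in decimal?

Sum of powers of 2 for each 1-bit:
2^0 + 2^2 + 2^4 + 2^5 + 2^7 + 2^8
= 1 + 4 + 16 + 32 + 128 + 256
= 437



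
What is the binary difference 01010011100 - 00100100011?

Method 1 - Direct subtraction (column by column from the right: bit − bit − borrow-in; if negative, add 2 and borrow 1 from the next column):
borrow: 01011000110
        01010011100
-       00100100011
-------------------
        00101111001

Method 2 - Add two's complement:
Two's complement of 00100100011: invert → 11011011100, add 1 → 11011011101
  01010011100
+ 11011011101
-------------
 100101111001  (end carry out of the top bit = 1)
Discarding the end carry: 00101111001
Decimal check:
  01010011100 = 512 + 128 + 16 + 8 + 4 = 668
  00100100011 = 256 + 32 + 2 + 1 = 291
  668 - 291 = 377, and 00101111001 = 256 + 64 + 32 + 16 + 8 + 1 = 377 ✓



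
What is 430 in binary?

Using repeated division by 2:
430 ÷ 2 = 215 remainder 0
215 ÷ 2 = 107 remainder 1
107 ÷ 2 = 53 remainder 1
53 ÷ 2 = 26 remainder 1
26 ÷ 2 = 13 remainder 0
13 ÷ 2 = 6 remainder 1
6 ÷ 2 = 3 remainder 0
3 ÷ 2 = 1 remainder 1
1 ÷ 2 = 0 remainder 1
Reading remainders bottom to top: 110101110



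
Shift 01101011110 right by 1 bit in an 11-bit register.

Original: 01101011110 (decimal 862)
Shift right by 1 position
Drop the 1 low bit; fill with zero on the left
Result: 00110101111 (decimal 431)
Equivalent: 862 >> 1 = 862 ÷ 2^1 = 431



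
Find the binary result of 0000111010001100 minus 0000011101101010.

Method 1 - Direct subtraction (column by column from the right: bit − bit − borrow-in; if negative, add 2 and borrow 1 from the next column):
borrow: 0000111011000100
        0000111010001100
-       0000011101101010
------------------------
        0000011100100010

Method 2 - Add two's complement:
Two's complement of 0000011101101010: invert → 1111100010010101, add 1 → 1111100010010110
  0000111010001100
+ 1111100010010110
------------------
 10000011100100010  (end carry out of the top bit = 1)
Discarding the end carry: 0000011100100010
Decimal check:
  0000111010001100 = 2048 + 1024 + 512 + 128 + 8 + 4 = 3724
  0000011101101010 = 1024 + 512 + 256 + 64 + 32 + 8 + 2 = 1898
  3724 - 1898 = 1826, and 0000011100100010 = 1024 + 512 + 256 + 32 + 2 = 1826 ✓



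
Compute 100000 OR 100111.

OR: 1 when either bit is 1
  100000
| 100111
--------
  100111
Decimal: 32 | 39 = 39



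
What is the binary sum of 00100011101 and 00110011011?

Add column by column from the right: bit + bit + carry-in; write the sum mod 2, carry 1 when the sum is 2 or 3.
carry:  01000111110
        00100011101
+       00110011011
-------------------
       001010111000
(the carry out of the leftmost column, 0, becomes the leading bit)
Decimal check:
  00100011101 = 256 + 16 + 8 + 4 + 1 = 285
  00110011011 = 256 + 128 + 16 + 8 + 2 + 1 = 411
  285 + 411 = 696, and 001010111000 = 512 + 128 + 32 + 16 + 8 = 696 ✓



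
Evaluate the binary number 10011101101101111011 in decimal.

Sum of powers of 2 for each 1-bit:
2^0 + 2^1 + 2^3 + 2^4 + 2^5 + 2^6 + 2^8 + 2^9 + 2^11 + 2^12 + 2^14 + 2^15 + 2^16 + 2^19
= 1 + 2 + 8 + 16 + 32 + 64 + 256 + 512 + 2048 + 4096 + 16384 + 32768 + 65536 + 524288
= 646011



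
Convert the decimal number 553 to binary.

Using repeated division by 2:
553 ÷ 2 = 276 remainder 1
276 ÷ 2 = 138 remainder 0
138 ÷ 2 = 69 remainder 0
69 ÷ 2 = 34 remainder 1
34 ÷ 2 = 17 remainder 0
17 ÷ 2 = 8 remainder 1
8 ÷ 2 = 4 remainder 0
4 ÷ 2 = 2 remainder 0
2 ÷ 2 = 1 remainder 0
1 ÷ 2 = 0 remainder 1
Reading remainders bottom to top: 1000101001



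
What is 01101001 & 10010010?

AND: 1 only when both bits are 1
  01101001
& 10010010
----------
  00000000
Decimal: 105 & 146 = 0



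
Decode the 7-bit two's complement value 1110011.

Binary: 1110011
Sign bit: 1 (negative)
Invert: 0001100
Add 1:  0001101
Magnitude: 0001101 = 8 + 4 + 1 = 13
Value: -13



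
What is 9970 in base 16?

Using repeated division by 16 (digits 10–15 are A–F):
9970 ÷ 16 = 623 remainder 2
623 ÷ 16 = 38 remainder 15 (F)
38 ÷ 16 = 2 remainder 6
2 ÷ 16 = 0 remainder 2
Reading remainders bottom to top: 26F2



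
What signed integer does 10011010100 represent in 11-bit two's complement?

Binary: 10011010100
Sign bit: 1 (negative)
Invert: 01100101011
Add 1:  01100101100
Magnitude: 01100101100 = 512 + 256 + 32 + 8 + 4 = 812
Value: -812



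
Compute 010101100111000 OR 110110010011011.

OR: 1 when either bit is 1
  010101100111000
| 110110010011011
-----------------
  110111110111011
Decimal: 11064 | 27803 = 28603



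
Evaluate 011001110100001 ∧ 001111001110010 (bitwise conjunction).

AND: 1 only when both bits are 1
  011001110100001
& 001111001110010
-----------------
  001001000100000
Decimal: 13217 & 7794 = 4640



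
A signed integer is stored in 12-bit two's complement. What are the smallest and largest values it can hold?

For 12-bit two's complement:
Minimum: -2^11 = -2048
Maximum: 2^11 - 1 = 2047



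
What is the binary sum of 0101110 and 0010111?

Add column by column from the right: bit + bit + carry-in; write the sum mod 2, carry 1 when the sum is 2 or 3.
carry:  1111100
        0101110
+       0010111
---------------
       01000101
(the carry out of the leftmost column, 0, becomes the leading bit)
Decimal check:
  0101110 = 32 + 8 + 4 + 2 = 46
  0010111 = 16 + 4 + 2 + 1 = 23
  46 + 23 = 69, and 01000101 = 64 + 4 + 1 = 69 ✓



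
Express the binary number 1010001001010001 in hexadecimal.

Group into 4-bit nibbles from right:
  1010 = A
  0010 = 2
  0101 = 5
  0001 = 1
Result: A251



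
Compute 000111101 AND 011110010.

AND: 1 only when both bits are 1
  000111101
& 011110010
-----------
  000110000
Decimal: 61 & 242 = 48



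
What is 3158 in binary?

Using repeated division by 2:
3158 ÷ 2 = 1579 remainder 0
1579 ÷ 2 = 789 remainder 1
789 ÷ 2 = 394 remainder 1
394 ÷ 2 = 197 remainder 0
197 ÷ 2 = 98 remainder 1
98 ÷ 2 = 49 remainder 0
49 ÷ 2 = 24 remainder 1
24 ÷ 2 = 12 remainder 0
12 ÷ 2 = 6 remainder 0
6 ÷ 2 = 3 remainder 0
3 ÷ 2 = 1 remainder 1
1 ÷ 2 = 0 remainder 1
Reading remainders bottom to top: 110001010110



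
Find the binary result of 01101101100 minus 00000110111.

Method 1 - Direct subtraction (column by column from the right: bit − bit − borrow-in; if negative, add 2 and borrow 1 from the next column):
borrow: 00001101110
        01101101100
-       00000110111
-------------------
        01100110101

Method 2 - Add two's complement:
Two's complement of 00000110111: invert → 11111001000, add 1 → 11111001001
  01101101100
+ 11111001001
-------------
 101100110101  (end carry out of the top bit = 1)
Discarding the end carry: 01100110101
Decimal check:
  01101101100 = 512 + 256 + 64 + 32 + 8 + 4 = 876
  00000110111 = 32 + 16 + 4 + 2 + 1 = 55
  876 - 55 = 821, and 01100110101 = 512 + 256 + 32 + 16 + 4 + 1 = 821 ✓



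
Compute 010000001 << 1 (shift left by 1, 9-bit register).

Original: 010000001 (decimal 129)
Shift left by 1 position
Append 1 zero on the right
Result: 100000010 (decimal 258)
Equivalent: 129 << 1 = 129 × 2^1 = 258



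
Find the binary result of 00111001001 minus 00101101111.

Method 1 - Direct subtraction (column by column from the right: bit − bit − borrow-in; if negative, add 2 and borrow 1 from the next column):
borrow: 00011111100
        00111001001
-       00101101111
-------------------
        00001011010

Method 2 - Add two's complement:
Two's complement of 00101101111: invert → 11010010000, add 1 → 11010010001
  00111001001
+ 11010010001
-------------
 100001011010  (end carry out of the top bit = 1)
Discarding the end carry: 00001011010
Decimal check:
  00111001001 = 256 + 128 + 64 + 8 + 1 = 457
  00101101111 = 256 + 64 + 32 + 8 + 4 + 2 + 1 = 367
  457 - 367 = 90, and 00001011010 = 64 + 16 + 8 + 2 = 90 ✓



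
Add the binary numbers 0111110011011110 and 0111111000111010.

Add column by column from the right: bit + bit + carry-in; write the sum mod 2, carry 1 when the sum is 2 or 3.
carry:  1111100111111100
        0111110011011110
+       0111111000111010
------------------------
       01111101100011000
(the carry out of the leftmost column, 0, becomes the leading bit)
Decimal check:
  0111110011011110 = 16384 + 8192 + 4096 + 2048 + 1024 + 128 + 64 + 16 + 8 + 4 + 2 = 31966
  0111111000111010 = 16384 + 8192 + 4096 + 2048 + 1024 + 512 + 32 + 16 + 8 + 2 = 32314
  31966 + 32314 = 64280, and 01111101100011000 = 32768 + 16384 + 8192 + 4096 + 2048 + 512 + 256 + 16 + 8 = 64280 ✓

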